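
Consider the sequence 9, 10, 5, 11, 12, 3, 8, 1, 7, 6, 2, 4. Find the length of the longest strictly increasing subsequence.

4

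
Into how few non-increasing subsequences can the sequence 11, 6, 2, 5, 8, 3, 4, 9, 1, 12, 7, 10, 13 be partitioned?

6

Place each on the leftmost legal pile:
11 → new pile 1 (tops now [11])
6 → pile 1 (tops now [6])
2 → pile 1 (tops now [2])
5 → new pile 2 (tops now [2, 5])
8 → new pile 3 (tops now [2, 5, 8])
3 → pile 2 (tops now [2, 3, 8])
4 → pile 3 (tops now [2, 3, 4])
9 → new pile 4 (tops now [2, 3, 4, 9])
1 → pile 1 (tops now [1, 3, 4, 9])
12 → new pile 5 (tops now [1, 3, 4, 9, 12])
7 → pile 4 (tops now [1, 3, 4, 7, 12])
10 → pile 5 (tops now [1, 3, 4, 7, 10])
13 → new pile 6 (tops now [1, 3, 4, 7, 10, 13])
Six piles.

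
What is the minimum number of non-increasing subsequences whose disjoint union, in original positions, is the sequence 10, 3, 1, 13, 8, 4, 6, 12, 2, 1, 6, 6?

4

The minimum number of non-increasing subsequences covering a sequence equals the length of its longest strictly increasing subsequence.
LIS length is 4 (e.g. 3, 4, 6, 12), so 4 piles are needed.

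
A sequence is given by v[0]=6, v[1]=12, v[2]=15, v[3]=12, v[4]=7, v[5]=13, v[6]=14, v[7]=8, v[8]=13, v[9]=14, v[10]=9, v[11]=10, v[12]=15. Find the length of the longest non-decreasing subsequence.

7

Track the smallest tail for each achievable length (allowing ties):
6 → extends → [6]
12 → extends → [6, 12]
15 → extends → [6, 12, 15]
12 → replaces 15 → [6, 12, 12]
7 → replaces 12 → [6, 7, 12]
13 → extends → [6, 7, 12, 13]
14 → extends → [6, 7, 12, 13, 14]
8 → replaces 12 → [6, 7, 8, 13, 14]
13 → replaces 14 → [6, 7, 8, 13, 13]
14 → extends → [6, 7, 8, 13, 13, 14]
9 → replaces 13 → [6, 7, 8, 9, 13, 14]
10 → replaces 13 → [6, 7, 8, 9, 10, 14]
15 → extends → [6, 7, 8, 9, 10, 14, 15]
Seven tails, so the longest non-decreasing subsequence has length 7 (e.g. 6, 12, 12, 13, 14, 14, 15).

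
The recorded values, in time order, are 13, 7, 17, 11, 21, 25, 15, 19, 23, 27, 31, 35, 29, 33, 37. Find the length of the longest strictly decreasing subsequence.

2

Negate each value so 'decreasing' becomes 'increasing', then run patience tails on the negated sequence:
-13 → extends → [-13]
-7 → extends → [-13, -7]
-17 → replaces -13 → [-17, -7]
-11 → replaces -7 → [-17, -11]
-21 → replaces -17 → [-21, -11]
-25 → replaces -21 → [-25, -11]
-15 → replaces -11 → [-25, -15]
-19 → replaces -15 → [-25, -19]
-23 → replaces -19 → [-25, -23]
-27 → replaces -25 → [-27, -23]
-31 → replaces -27 → [-31, -23]
-35 → replaces -31 → [-35, -23]
-29 → replaces -23 → [-35, -29]
-33 → replaces -29 → [-35, -33]
-37 → replaces -35 → [-37, -33]
Two tails, so the longest strictly decreasing subsequence of the original has length 2.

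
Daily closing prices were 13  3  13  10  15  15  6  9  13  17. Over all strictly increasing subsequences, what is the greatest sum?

Let S[i] be the best sum of a strictly increasing subsequence ending at i:
i:      1  2  3  4  5  6  7  8  9 10
a[i]:  13  3 13 10 15 15  6  9 13 17
S:     13  3 16 13 31 31  9 18 31 48
Maximum is 48 (e.g. 3 + 6 + 9 + 13 + 17).

48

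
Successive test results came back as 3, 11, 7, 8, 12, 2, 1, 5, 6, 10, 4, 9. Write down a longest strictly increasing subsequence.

3, 7, 8, 12

Patience tails give the LIS length; then backtrack through the dp parents:
3 → extends → [3]
11 → extends → [3, 11]
7 → replaces 11 → [3, 7]
8 → extends → [3, 7, 8]
12 → extends → [3, 7, 8, 12]
2 → replaces 3 → [2, 7, 8, 12]
1 → replaces 2 → [1, 7, 8, 12]
5 → replaces 7 → [1, 5, 8, 12]
6 → replaces 8 → [1, 5, 6, 12]
10 → replaces 12 → [1, 5, 6, 10]
4 → replaces 5 → [1, 4, 6, 10]
9 → replaces 10 → [1, 4, 6, 9]
Length 4; one witness is 3, 7, 8, 12.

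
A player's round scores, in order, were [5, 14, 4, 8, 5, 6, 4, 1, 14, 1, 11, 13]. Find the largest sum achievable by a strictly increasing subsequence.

Let S[i] be the best sum of a strictly increasing subsequence ending at i:
i:      1  2  3  4  5  6  7  8  9 10 11 12
a[i]:   5 14  4  8  5  6  4  1 14  1 11 13
S:      5 19  4 13  9 15  4  1 29  1 26 39
Maximum is 39 (e.g. 4 + 5 + 6 + 11 + 13).

39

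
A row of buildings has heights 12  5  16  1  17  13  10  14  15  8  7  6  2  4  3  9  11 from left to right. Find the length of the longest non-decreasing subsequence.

Track the smallest tail for each achievable length (allowing ties):
12 → extends → [12]
5 → replaces 12 → [5]
16 → extends → [5, 16]
1 → replaces 5 → [1, 16]
17 → extends → [1, 16, 17]
13 → replaces 16 → [1, 13, 17]
10 → replaces 13 → [1, 10, 17]
14 → replaces 17 → [1, 10, 14]
15 → extends → [1, 10, 14, 15]
8 → replaces 10 → [1, 8, 14, 15]
7 → replaces 8 → [1, 7, 14, 15]
6 → replaces 7 → [1, 6, 14, 15]
2 → replaces 6 → [1, 2, 14, 15]
4 → replaces 14 → [1, 2, 4, 15]
3 → replaces 4 → [1, 2, 3, 15]
9 → replaces 15 → [1, 2, 3, 9]
11 → extends → [1, 2, 3, 9, 11]
Five tails, so the longest non-decreasing subsequence has length 5 (e.g. 1, 2, 4, 9, 11).

5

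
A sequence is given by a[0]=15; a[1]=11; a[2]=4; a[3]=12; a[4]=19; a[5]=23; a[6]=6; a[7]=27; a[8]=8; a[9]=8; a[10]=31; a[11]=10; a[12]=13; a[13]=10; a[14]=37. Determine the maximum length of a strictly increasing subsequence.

Let dp[i] be the length of the longest such subsequence ending at index i:
i:      0  1  2  3  4  5  6  7  8  9 10 11 12 13 14
a[i]:  15 11  4 12 19 23  6 27  8  8 31 10 13 10 37
dp:     1  1  1  2  3  4  2  5  3  3  6  4  5  4  7
Maximum dp value is 7.

7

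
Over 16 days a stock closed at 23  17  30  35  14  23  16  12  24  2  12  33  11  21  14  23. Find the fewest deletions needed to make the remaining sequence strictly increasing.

Fewest deletions = n − (longest strictly increasing subsequence).
Patience tails:
23 → extends → [23]
17 → replaces 23 → [17]
30 → extends → [17, 30]
35 → extends → [17, 30, 35]
14 → replaces 17 → [14, 30, 35]
23 → replaces 30 → [14, 23, 35]
16 → replaces 23 → [14, 16, 35]
12 → replaces 14 → [12, 16, 35]
24 → replaces 35 → [12, 16, 24]
2 → replaces 12 → [2, 16, 24]
12 → replaces 16 → [2, 12, 24]
33 → extends → [2, 12, 24, 33]
11 → replaces 12 → [2, 11, 24, 33]
21 → replaces 24 → [2, 11, 21, 33]
14 → replaces 21 → [2, 11, 14, 33]
23 → replaces 33 → [2, 11, 14, 23]
Longest strictly increasing subsequence has length 4, so deletions = 16 − 4 = 12.

12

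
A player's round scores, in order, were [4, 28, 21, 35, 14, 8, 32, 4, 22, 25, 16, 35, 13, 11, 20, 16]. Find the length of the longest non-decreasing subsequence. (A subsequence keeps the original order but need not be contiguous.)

Track the smallest tail for each achievable length (allowing ties):
4 → extends → [4]
28 → extends → [4, 28]
21 → replaces 28 → [4, 21]
35 → extends → [4, 21, 35]
14 → replaces 21 → [4, 14, 35]
8 → replaces 14 → [4, 8, 35]
32 → replaces 35 → [4, 8, 32]
4 → replaces 8 → [4, 4, 32]
22 → replaces 32 → [4, 4, 22]
25 → extends → [4, 4, 22, 25]
16 → replaces 22 → [4, 4, 16, 25]
35 → extends → [4, 4, 16, 25, 35]
13 → replaces 16 → [4, 4, 13, 25, 35]
11 → replaces 13 → [4, 4, 11, 25, 35]
20 → replaces 25 → [4, 4, 11, 20, 35]
16 → replaces 20 → [4, 4, 11, 16, 35]
Five tails, so the longest non-decreasing subsequence has length 5 (e.g. 4, 21, 22, 25, 35).

5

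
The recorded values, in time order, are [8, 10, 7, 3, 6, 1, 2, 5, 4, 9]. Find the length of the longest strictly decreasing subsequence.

Negate each value so 'decreasing' becomes 'increasing', then run patience tails on the negated sequence:
-8 → extends → [-8]
-10 → replaces -8 → [-10]
-7 → extends → [-10, -7]
-3 → extends → [-10, -7, -3]
-6 → replaces -3 → [-10, -7, -6]
-1 → extends → [-10, -7, -6, -1]
-2 → replaces -1 → [-10, -7, -6, -2]
-5 → replaces -2 → [-10, -7, -6, -5]
-4 → extends → [-10, -7, -6, -5, -4]
-9 → replaces -7 → [-10, -9, -6, -5, -4]
Five tails, so the longest strictly decreasing subsequence of the original has length 5.

5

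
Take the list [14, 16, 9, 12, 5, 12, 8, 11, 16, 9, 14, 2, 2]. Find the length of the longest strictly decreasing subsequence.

5

Negate each value so 'decreasing' becomes 'increasing', then run patience tails on the negated sequence:
-14 → extends → [-14]
-16 → replaces -14 → [-16]
-9 → extends → [-16, -9]
-12 → replaces -9 → [-16, -12]
-5 → extends → [-16, -12, -5]
-12 → already a tail → [-16, -12, -5]
-8 → replaces -5 → [-16, -12, -8]
-11 → replaces -8 → [-16, -12, -11]
-16 → already a tail → [-16, -12, -11]
-9 → extends → [-16, -12, -11, -9]
-14 → replaces -12 → [-16, -14, -11, -9]
-2 → extends → [-16, -14, -11, -9, -2]
-2 → already a tail → [-16, -14, -11, -9, -2]
Five tails, so the longest strictly decreasing subsequence of the original has length 5.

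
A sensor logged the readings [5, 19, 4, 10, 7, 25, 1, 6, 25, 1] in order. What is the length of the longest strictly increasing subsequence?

Let dp[i] be the length of the longest such subsequence ending at index i:
i:      1  2  3  4  5  6  7  8  9 10
a[i]:   5 19  4 10  7 25  1  6 25  1
dp:     1  2  1  2  2  3  1  2  3  1
Maximum dp value is 3.

3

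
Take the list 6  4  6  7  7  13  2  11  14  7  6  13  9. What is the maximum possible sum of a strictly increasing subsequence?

Let S[i] be the best sum of a strictly increasing subsequence ending at i:
i:      1  2  3  4  5  6  7  8  9 10 11 12 13
a[i]:   6  4  6  7  7 13  2 11 14  7  6 13  9
S:      6  4 10 17 17 30  2 28 44 17 10 41 26
Maximum is 44 (e.g. 4 + 6 + 7 + 13 + 14).

44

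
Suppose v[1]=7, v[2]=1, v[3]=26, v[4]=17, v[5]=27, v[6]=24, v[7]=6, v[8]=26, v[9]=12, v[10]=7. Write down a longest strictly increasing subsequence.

7, 17, 24, 26

Patience tails give the LIS length; then backtrack through the dp parents:
7 → extends → [7]
1 → replaces 7 → [1]
26 → extends → [1, 26]
17 → replaces 26 → [1, 17]
27 → extends → [1, 17, 27]
24 → replaces 27 → [1, 17, 24]
6 → replaces 17 → [1, 6, 24]
26 → extends → [1, 6, 24, 26]
12 → replaces 24 → [1, 6, 12, 26]
7 → replaces 12 → [1, 6, 7, 26]
Length 4; one witness is 7, 17, 24, 26.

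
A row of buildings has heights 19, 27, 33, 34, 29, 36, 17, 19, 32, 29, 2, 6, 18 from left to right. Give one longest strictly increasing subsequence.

Patience tails give the LIS length; then backtrack through the dp parents:
19 → extends → [19]
27 → extends → [19, 27]
33 → extends → [19, 27, 33]
34 → extends → [19, 27, 33, 34]
29 → replaces 33 → [19, 27, 29, 34]
36 → extends → [19, 27, 29, 34, 36]
17 → replaces 19 → [17, 27, 29, 34, 36]
19 → replaces 27 → [17, 19, 29, 34, 36]
32 → replaces 34 → [17, 19, 29, 32, 36]
29 → already a tail → [17, 19, 29, 32, 36]
2 → replaces 17 → [2, 19, 29, 32, 36]
6 → replaces 19 → [2, 6, 29, 32, 36]
18 → replaces 29 → [2, 6, 18, 32, 36]
Length 5; one witness is 19, 27, 33, 34, 36.

19, 27, 33, 34, 36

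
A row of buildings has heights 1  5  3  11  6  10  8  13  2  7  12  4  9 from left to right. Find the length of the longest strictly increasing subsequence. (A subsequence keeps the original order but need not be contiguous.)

5

Track the smallest tail for each achievable length (strict):
1 → extends → [1]
5 → extends → [1, 5]
3 → replaces 5 → [1, 3]
11 → extends → [1, 3, 11]
6 → replaces 11 → [1, 3, 6]
10 → extends → [1, 3, 6, 10]
8 → replaces 10 → [1, 3, 6, 8]
13 → extends → [1, 3, 6, 8, 13]
2 → replaces 3 → [1, 2, 6, 8, 13]
7 → replaces 8 → [1, 2, 6, 7, 13]
12 → replaces 13 → [1, 2, 6, 7, 12]
4 → replaces 6 → [1, 2, 4, 7, 12]
9 → replaces 12 → [1, 2, 4, 7, 9]
Five tails, so the longest strictly increasing subsequence has length 5 (e.g. 1, 5, 6, 10, 13).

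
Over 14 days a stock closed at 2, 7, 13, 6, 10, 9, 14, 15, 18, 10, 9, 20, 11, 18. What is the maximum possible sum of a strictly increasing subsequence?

89

Let S[i] be the best sum of a strictly increasing subsequence ending at i:
i:      1  2  3  4  5  6  7  8  9 10 11 12 13 14
a[i]:   2  7 13  6 10  9 14 15 18 10  9 20 11 18
S:      2  9 22  8 19 18 36 51 69 28 18 89 39 69
Maximum is 89 (e.g. 2 + 7 + 13 + 14 + 15 + 18 + 20).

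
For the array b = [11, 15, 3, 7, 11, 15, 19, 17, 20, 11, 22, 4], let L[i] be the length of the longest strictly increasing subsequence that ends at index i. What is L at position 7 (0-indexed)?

dp[i] = 1 + max{dp[j] : j<i, b[j]<b[i]} (or 1 if no such j):
i:      0  1  2  3  4  5  6  7  8  9 10 11
b[i]:  11 15  3  7 11 15 19 17 20 11 22  4
dp:     1  2  1  2  3  4  5  5  6  3  7  2
At index 7 the value is 5.

5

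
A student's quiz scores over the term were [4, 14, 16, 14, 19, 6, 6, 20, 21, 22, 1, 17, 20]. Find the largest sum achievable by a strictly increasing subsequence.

Let S[i] be the best sum of a strictly increasing subsequence ending at i:
i:       1   2   3   4   5   6   7   8   9  10  11  12  13
a[i]:    4  14  16  14  19   6   6  20  21  22   1  17  20
S:       4  18  34  18  53  10  10  73  94 116   1  51  73
Maximum is 116 (e.g. 4 + 14 + 16 + 19 + 20 + 21 + 22).

116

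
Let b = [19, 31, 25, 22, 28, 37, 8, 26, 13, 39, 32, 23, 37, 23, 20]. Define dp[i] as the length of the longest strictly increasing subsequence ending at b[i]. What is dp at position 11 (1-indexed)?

4

dp[i] = 1 + max{dp[j] : j<i, b[j]<b[i]} (or 1 if no such j):
i:      1  2  3  4  5  6  7  8  9 10 11 12 13 14 15
b[i]:  19 31 25 22 28 37  8 26 13 39 32 23 37 23 20
dp:     1  2  2  2  3  4  1  3  2  5  4  3  5  3  3
At index 11 the value is 4.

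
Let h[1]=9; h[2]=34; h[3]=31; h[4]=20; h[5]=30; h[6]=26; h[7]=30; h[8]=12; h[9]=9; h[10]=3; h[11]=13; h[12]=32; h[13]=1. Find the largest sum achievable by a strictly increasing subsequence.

117

Let S[i] be the best sum of a strictly increasing subsequence ending at i:
i:       1   2   3   4   5   6   7   8   9  10  11  12  13
h[i]:    9  34  31  20  30  26  30  12   9   3  13  32   1
S:       9  43  40  29  59  55  85  21   9   3  34 117   1
Maximum is 117 (e.g. 9 + 20 + 26 + 30 + 32).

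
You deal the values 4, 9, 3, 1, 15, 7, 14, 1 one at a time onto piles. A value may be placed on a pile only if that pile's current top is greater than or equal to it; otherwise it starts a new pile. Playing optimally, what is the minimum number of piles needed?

3

Place each on the leftmost legal pile:
4 → new pile 1 (tops now [4])
9 → new pile 2 (tops now [4, 9])
3 → pile 1 (tops now [3, 9])
1 → pile 1 (tops now [1, 9])
15 → new pile 3 (tops now [1, 9, 15])
7 → pile 2 (tops now [1, 7, 15])
14 → pile 3 (tops now [1, 7, 14])
1 → pile 1 (tops now [1, 7, 14])
Three piles.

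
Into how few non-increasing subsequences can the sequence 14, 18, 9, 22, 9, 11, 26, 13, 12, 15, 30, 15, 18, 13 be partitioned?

Place each on the leftmost legal pile:
14 → new pile 1 (tops now [14])
18 → new pile 2 (tops now [14, 18])
9 → pile 1 (tops now [9, 18])
22 → new pile 3 (tops now [9, 18, 22])
9 → pile 1 (tops now [9, 18, 22])
11 → pile 2 (tops now [9, 11, 22])
26 → new pile 4 (tops now [9, 11, 22, 26])
13 → pile 3 (tops now [9, 11, 13, 26])
12 → pile 3 (tops now [9, 11, 12, 26])
15 → pile 4 (tops now [9, 11, 12, 15])
30 → new pile 5 (tops now [9, 11, 12, 15, 30])
15 → pile 4 (tops now [9, 11, 12, 15, 30])
18 → pile 5 (tops now [9, 11, 12, 15, 18])
13 → pile 4 (tops now [9, 11, 12, 13, 18])
Five piles.

5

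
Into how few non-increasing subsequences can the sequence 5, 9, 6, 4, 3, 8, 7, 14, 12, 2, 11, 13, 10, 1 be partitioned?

5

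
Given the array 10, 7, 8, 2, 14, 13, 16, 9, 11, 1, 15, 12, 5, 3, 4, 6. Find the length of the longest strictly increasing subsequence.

5

Track the smallest tail for each achievable length (strict):
10 → extends → [10]
7 → replaces 10 → [7]
8 → extends → [7, 8]
2 → replaces 7 → [2, 8]
14 → extends → [2, 8, 14]
13 → replaces 14 → [2, 8, 13]
16 → extends → [2, 8, 13, 16]
9 → replaces 13 → [2, 8, 9, 16]
11 → replaces 16 → [2, 8, 9, 11]
1 → replaces 2 → [1, 8, 9, 11]
15 → extends → [1, 8, 9, 11, 15]
12 → replaces 15 → [1, 8, 9, 11, 12]
5 → replaces 8 → [1, 5, 9, 11, 12]
3 → replaces 5 → [1, 3, 9, 11, 12]
4 → replaces 9 → [1, 3, 4, 11, 12]
6 → replaces 11 → [1, 3, 4, 6, 12]
Five tails, so the longest strictly increasing subsequence has length 5 (e.g. 7, 8, 9, 11, 15).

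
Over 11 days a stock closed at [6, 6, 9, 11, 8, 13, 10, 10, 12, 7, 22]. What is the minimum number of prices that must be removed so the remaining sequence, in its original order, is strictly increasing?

Fewest deletions = n − (longest strictly increasing subsequence).
Patience tails:
6 → extends → [6]
6 → already a tail → [6]
9 → extends → [6, 9]
11 → extends → [6, 9, 11]
8 → replaces 9 → [6, 8, 11]
13 → extends → [6, 8, 11, 13]
10 → replaces 11 → [6, 8, 10, 13]
10 → already a tail → [6, 8, 10, 13]
12 → replaces 13 → [6, 8, 10, 12]
7 → replaces 8 → [6, 7, 10, 12]
22 → extends → [6, 7, 10, 12, 22]
Longest strictly increasing subsequence has length 5, so deletions = 11 − 5 = 6.

6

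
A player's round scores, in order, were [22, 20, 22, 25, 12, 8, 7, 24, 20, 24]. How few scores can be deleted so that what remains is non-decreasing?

Fewest deletions = n − (longest non-decreasing subsequence).
Patience tails:
22 → extends → [22]
20 → replaces 22 → [20]
22 → extends → [20, 22]
25 → extends → [20, 22, 25]
12 → replaces 20 → [12, 22, 25]
8 → replaces 12 → [8, 22, 25]
7 → replaces 8 → [7, 22, 25]
24 → replaces 25 → [7, 22, 24]
20 → replaces 22 → [7, 20, 24]
24 → extends → [7, 20, 24, 24]
Longest non-decreasing subsequence has length 4, so deletions = 10 − 4 = 6.

6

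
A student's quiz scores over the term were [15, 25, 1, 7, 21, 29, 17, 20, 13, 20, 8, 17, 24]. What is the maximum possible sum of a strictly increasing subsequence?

76

Let S[i] be the best sum of a strictly increasing subsequence ending at i:
i:      1  2  3  4  5  6  7  8  9 10 11 12 13
a[i]:  15 25  1  7 21 29 17 20 13 20  8 17 24
S:     15 40  1  8 36 69 32 52 21 52 16 38 76
Maximum is 76 (e.g. 15 + 17 + 20 + 24).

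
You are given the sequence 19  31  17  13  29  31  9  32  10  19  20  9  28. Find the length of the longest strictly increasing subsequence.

Track the smallest tail for each achievable length (strict):
19 → extends → [19]
31 → extends → [19, 31]
17 → replaces 19 → [17, 31]
13 → replaces 17 → [13, 31]
29 → replaces 31 → [13, 29]
31 → extends → [13, 29, 31]
9 → replaces 13 → [9, 29, 31]
32 → extends → [9, 29, 31, 32]
10 → replaces 29 → [9, 10, 31, 32]
19 → replaces 31 → [9, 10, 19, 32]
20 → replaces 32 → [9, 10, 19, 20]
9 → already a tail → [9, 10, 19, 20]
28 → extends → [9, 10, 19, 20, 28]
Five tails, so the longest strictly increasing subsequence has length 5 (e.g. 9, 10, 19, 20, 28).

5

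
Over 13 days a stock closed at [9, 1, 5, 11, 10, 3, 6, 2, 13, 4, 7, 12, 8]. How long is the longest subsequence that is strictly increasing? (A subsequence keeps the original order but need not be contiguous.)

Track the smallest tail for each achievable length (strict):
9 → extends → [9]
1 → replaces 9 → [1]
5 → extends → [1, 5]
11 → extends → [1, 5, 11]
10 → replaces 11 → [1, 5, 10]
3 → replaces 5 → [1, 3, 10]
6 → replaces 10 → [1, 3, 6]
2 → replaces 3 → [1, 2, 6]
13 → extends → [1, 2, 6, 13]
4 → replaces 6 → [1, 2, 4, 13]
7 → replaces 13 → [1, 2, 4, 7]
12 → extends → [1, 2, 4, 7, 12]
8 → replaces 12 → [1, 2, 4, 7, 8]
Five tails, so the longest strictly increasing subsequence has length 5 (e.g. 1, 5, 6, 7, 12).

5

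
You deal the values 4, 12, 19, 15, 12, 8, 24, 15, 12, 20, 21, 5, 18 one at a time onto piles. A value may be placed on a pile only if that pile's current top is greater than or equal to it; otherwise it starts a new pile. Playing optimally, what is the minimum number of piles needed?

Place each on the leftmost legal pile:
4 → new pile 1 (tops now [4])
12 → new pile 2 (tops now [4, 12])
19 → new pile 3 (tops now [4, 12, 19])
15 → pile 3 (tops now [4, 12, 15])
12 → pile 2 (tops now [4, 12, 15])
8 → pile 2 (tops now [4, 8, 15])
24 → new pile 4 (tops now [4, 8, 15, 24])
15 → pile 3 (tops now [4, 8, 15, 24])
12 → pile 3 (tops now [4, 8, 12, 24])
20 → pile 4 (tops now [4, 8, 12, 20])
21 → new pile 5 (tops now [4, 8, 12, 20, 21])
5 → pile 2 (tops now [4, 5, 12, 20, 21])
18 → pile 4 (tops now [4, 5, 12, 18, 21])
Five piles.

5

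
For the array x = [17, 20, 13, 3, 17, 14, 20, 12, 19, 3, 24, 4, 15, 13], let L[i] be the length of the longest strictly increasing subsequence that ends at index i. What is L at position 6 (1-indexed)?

2

dp[i] = 1 + max{dp[j] : j<i, x[j]<x[i]} (or 1 if no such j):
i:      1  2  3  4  5  6  7  8  9 10 11 12 13 14
x[i]:  17 20 13  3 17 14 20 12 19  3 24  4 15 13
dp:     1  2  1  1  2  2  3  2  3  1  4  2  3  3
At index 6 the value is 2.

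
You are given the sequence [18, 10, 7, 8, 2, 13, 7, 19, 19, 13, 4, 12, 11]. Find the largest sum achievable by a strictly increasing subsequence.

Let S[i] be the best sum of a strictly increasing subsequence ending at i:
i:      1  2  3  4  5  6  7  8  9 10 11 12 13
a[i]:  18 10  7  8  2 13  7 19 19 13  4 12 11
S:     18 10  7 15  2 28  9 47 47 28  6 27 26
Maximum is 47 (e.g. 7 + 8 + 13 + 19).

47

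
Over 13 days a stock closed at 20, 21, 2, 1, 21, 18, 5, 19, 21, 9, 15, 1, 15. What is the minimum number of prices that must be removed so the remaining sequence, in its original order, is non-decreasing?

Fewest deletions = n − (longest non-decreasing subsequence).
Patience tails:
20 → extends → [20]
21 → extends → [20, 21]
2 → replaces 20 → [2, 21]
1 → replaces 2 → [1, 21]
21 → extends → [1, 21, 21]
18 → replaces 21 → [1, 18, 21]
5 → replaces 18 → [1, 5, 21]
19 → replaces 21 → [1, 5, 19]
21 → extends → [1, 5, 19, 21]
9 → replaces 19 → [1, 5, 9, 21]
15 → replaces 21 → [1, 5, 9, 15]
1 → replaces 5 → [1, 1, 9, 15]
15 → extends → [1, 1, 9, 15, 15]
Longest non-decreasing subsequence has length 5, so deletions = 13 − 5 = 8.

8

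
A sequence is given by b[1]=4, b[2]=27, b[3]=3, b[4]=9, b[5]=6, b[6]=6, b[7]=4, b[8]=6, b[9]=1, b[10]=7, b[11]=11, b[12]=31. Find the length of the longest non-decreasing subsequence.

7

Track the smallest tail for each achievable length (allowing ties):
4 → extends → [4]
27 → extends → [4, 27]
3 → replaces 4 → [3, 27]
9 → replaces 27 → [3, 9]
6 → replaces 9 → [3, 6]
6 → extends → [3, 6, 6]
4 → replaces 6 → [3, 4, 6]
6 → extends → [3, 4, 6, 6]
1 → replaces 3 → [1, 4, 6, 6]
7 → extends → [1, 4, 6, 6, 7]
11 → extends → [1, 4, 6, 6, 7, 11]
31 → extends → [1, 4, 6, 6, 7, 11, 31]
Seven tails, so the longest non-decreasing subsequence has length 7 (e.g. 4, 6, 6, 6, 7, 11, 31).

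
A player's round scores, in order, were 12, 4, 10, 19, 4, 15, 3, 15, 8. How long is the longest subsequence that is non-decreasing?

Track the smallest tail for each achievable length (allowing ties):
12 → extends → [12]
4 → replaces 12 → [4]
10 → extends → [4, 10]
19 → extends → [4, 10, 19]
4 → replaces 10 → [4, 4, 19]
15 → replaces 19 → [4, 4, 15]
3 → replaces 4 → [3, 4, 15]
15 → extends → [3, 4, 15, 15]
8 → replaces 15 → [3, 4, 8, 15]
Four tails, so the longest non-decreasing subsequence has length 4 (e.g. 4, 10, 15, 15).

4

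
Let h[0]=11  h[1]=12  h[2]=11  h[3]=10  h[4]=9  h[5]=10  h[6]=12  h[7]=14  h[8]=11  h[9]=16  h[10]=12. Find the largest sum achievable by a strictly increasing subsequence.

Let S[i] be the best sum of a strictly increasing subsequence ending at i:
i:      0  1  2  3  4  5  6  7  8  9 10
h[i]:  11 12 11 10  9 10 12 14 11 16 12
S:     11 23 11 10  9 19 31 45 30 61 42
Maximum is 61 (e.g. 9 + 10 + 12 + 14 + 16).

61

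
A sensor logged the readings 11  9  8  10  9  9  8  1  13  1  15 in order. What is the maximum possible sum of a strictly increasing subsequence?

Let S[i] be the best sum of a strictly increasing subsequence ending at i:
i:      1  2  3  4  5  6  7  8  9 10 11
a[i]:  11  9  8 10  9  9  8  1 13  1 15
S:     11  9  8 19 17 17  8  1 32  1 47
Maximum is 47 (e.g. 9 + 10 + 13 + 15).

47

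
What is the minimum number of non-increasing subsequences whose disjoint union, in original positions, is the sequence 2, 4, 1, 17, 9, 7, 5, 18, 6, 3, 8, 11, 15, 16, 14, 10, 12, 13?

8

Place each on the leftmost legal pile:
2 → new pile 1 (tops now [2])
4 → new pile 2 (tops now [2, 4])
1 → pile 1 (tops now [1, 4])
17 → new pile 3 (tops now [1, 4, 17])
9 → pile 3 (tops now [1, 4, 9])
7 → pile 3 (tops now [1, 4, 7])
5 → pile 3 (tops now [1, 4, 5])
18 → new pile 4 (tops now [1, 4, 5, 18])
6 → pile 4 (tops now [1, 4, 5, 6])
3 → pile 2 (tops now [1, 3, 5, 6])
8 → new pile 5 (tops now [1, 3, 5, 6, 8])
11 → new pile 6 (tops now [1, 3, 5, 6, 8, 11])
15 → new pile 7 (tops now [1, 3, 5, 6, 8, 11, 15])
16 → new pile 8 (tops now [1, 3, 5, 6, 8, 11, 15, 16])
14 → pile 7 (tops now [1, 3, 5, 6, 8, 11, 14, 16])
10 → pile 6 (tops now [1, 3, 5, 6, 8, 10, 14, 16])
12 → pile 7 (tops now [1, 3, 5, 6, 8, 10, 12, 16])
13 → pile 8 (tops now [1, 3, 5, 6, 8, 10, 12, 13])
Eight piles.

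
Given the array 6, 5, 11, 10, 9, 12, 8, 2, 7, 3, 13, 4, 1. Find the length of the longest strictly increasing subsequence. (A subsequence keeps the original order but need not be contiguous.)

Let dp[i] be the length of the longest such subsequence ending at index i:
i:      1  2  3  4  5  6  7  8  9 10 11 12 13
a[i]:   6  5 11 10  9 12  8  2  7  3 13  4  1
dp:     1  1  2  2  2  3  2  1  2  2  4  3  1
Maximum dp value is 4.

4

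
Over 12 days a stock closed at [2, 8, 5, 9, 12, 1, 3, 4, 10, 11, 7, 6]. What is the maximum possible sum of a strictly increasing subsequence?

Let S[i] be the best sum of a strictly increasing subsequence ending at i:
i:      1  2  3  4  5  6  7  8  9 10 11 12
a[i]:   2  8  5  9 12  1  3  4 10 11  7  6
S:      2 10  7 19 31  1  5  9 29 40 16 15
Maximum is 40 (e.g. 2 + 8 + 9 + 10 + 11).

40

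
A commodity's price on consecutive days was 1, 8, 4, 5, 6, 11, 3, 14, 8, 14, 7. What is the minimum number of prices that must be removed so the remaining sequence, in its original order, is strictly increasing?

Fewest deletions = n − (longest strictly increasing subsequence).
i:      1  2  3  4  5  6  7  8  9 10 11
a[i]:   1  8  4  5  6 11  3 14  8 14  7
dp:     1  2  2  3  4  5  2  6  5  6  5
max dp = 6, so deletions = 11 − 6 = 5.

5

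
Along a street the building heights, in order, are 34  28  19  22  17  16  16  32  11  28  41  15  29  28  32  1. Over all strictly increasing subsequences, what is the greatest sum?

130

Let S[i] be the best sum of a strictly increasing subsequence ending at i:
i:       1   2   3   4   5   6   7   8   9  10  11  12  13  14  15  16
a[i]:   34  28  19  22  17  16  16  32  11  28  41  15  29  28  32   1
S:      34  28  19  41  17  16  16  73  11  69 114  26  98  69 130   1
Maximum is 130 (e.g. 19 + 22 + 28 + 29 + 32).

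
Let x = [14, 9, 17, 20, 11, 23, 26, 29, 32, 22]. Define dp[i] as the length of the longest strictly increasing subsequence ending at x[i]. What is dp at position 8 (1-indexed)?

dp[i] = 1 + max{dp[j] : j<i, x[j]<x[i]} (or 1 if no such j):
i:      1  2  3  4  5  6  7  8  9 10
x[i]:  14  9 17 20 11 23 26 29 32 22
dp:     1  1  2  3  2  4  5  6  7  4
At index 8 the value is 6.

6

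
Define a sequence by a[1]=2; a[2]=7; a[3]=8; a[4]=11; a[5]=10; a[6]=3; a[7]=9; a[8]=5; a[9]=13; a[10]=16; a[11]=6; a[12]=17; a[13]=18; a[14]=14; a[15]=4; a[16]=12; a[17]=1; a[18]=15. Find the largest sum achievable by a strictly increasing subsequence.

92

Let S[i] be the best sum of a strictly increasing subsequence ending at i:
i:      1  2  3  4  5  6  7  8  9 10 11 12 13 14 15 16 17 18
a[i]:   2  7  8 11 10  3  9  5 13 16  6 17 18 14  4 12  1 15
S:      2  9 17 28 27  5 26 10 41 57 16 74 92 55  9 40  1 70
Maximum is 92 (e.g. 2 + 7 + 8 + 11 + 13 + 16 + 17 + 18).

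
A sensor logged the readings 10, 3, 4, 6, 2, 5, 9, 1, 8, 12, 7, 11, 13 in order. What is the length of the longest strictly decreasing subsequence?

Let dp[i] be the longest strictly decreasing subsequence ending at i:
i:      1  2  3  4  5  6  7  8  9 10 11 12 13
a[i]:  10  3  4  6  2  5  9  1  8 12  7 11 13
dp:     1  2  2  2  3  3  2  4  3  1  4  2  1
Maximum is 4.

4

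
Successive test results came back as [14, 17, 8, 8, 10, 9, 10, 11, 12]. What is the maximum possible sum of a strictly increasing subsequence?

50

Let S[i] be the best sum of a strictly increasing subsequence ending at i:
i:      1  2  3  4  5  6  7  8  9
a[i]:  14 17  8  8 10  9 10 11 12
S:     14 31  8  8 18 17 27 38 50
Maximum is 50 (e.g. 8 + 9 + 10 + 11 + 12).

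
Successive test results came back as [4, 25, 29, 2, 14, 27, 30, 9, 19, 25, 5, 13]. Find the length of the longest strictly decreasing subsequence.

Let dp[i] be the longest strictly decreasing subsequence ending at i:
i:      1  2  3  4  5  6  7  8  9 10 11 12
a[i]:   4 25 29  2 14 27 30  9 19 25  5 13
dp:     1  1  1  2  2  2  1  3  3  3  4  4
Maximum is 4.

4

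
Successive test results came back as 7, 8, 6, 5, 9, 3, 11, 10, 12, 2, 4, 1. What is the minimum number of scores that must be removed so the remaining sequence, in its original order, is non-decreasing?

7

Fewest deletions = n − (longest non-decreasing subsequence).
Patience tails:
7 → extends → [7]
8 → extends → [7, 8]
6 → replaces 7 → [6, 8]
5 → replaces 6 → [5, 8]
9 → extends → [5, 8, 9]
3 → replaces 5 → [3, 8, 9]
11 → extends → [3, 8, 9, 11]
10 → replaces 11 → [3, 8, 9, 10]
12 → extends → [3, 8, 9, 10, 12]
2 → replaces 3 → [2, 8, 9, 10, 12]
4 → replaces 8 → [2, 4, 9, 10, 12]
1 → replaces 2 → [1, 4, 9, 10, 12]
Longest non-decreasing subsequence has length 5, so deletions = 12 − 5 = 7.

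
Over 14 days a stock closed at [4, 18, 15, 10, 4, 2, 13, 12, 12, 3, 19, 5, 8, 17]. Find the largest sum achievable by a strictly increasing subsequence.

46

Let S[i] be the best sum of a strictly increasing subsequence ending at i:
i:      1  2  3  4  5  6  7  8  9 10 11 12 13 14
a[i]:   4 18 15 10  4  2 13 12 12  3 19  5  8 17
S:      4 22 19 14  4  2 27 26 26  5 46 10 18 44
Maximum is 46 (e.g. 4 + 10 + 13 + 19).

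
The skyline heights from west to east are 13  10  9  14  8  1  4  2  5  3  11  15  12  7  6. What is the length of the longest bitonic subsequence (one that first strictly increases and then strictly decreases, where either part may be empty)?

inc[i] = longest strictly increasing subsequence ending at i; dec[i] = longest strictly decreasing subsequence starting at i:
i:      1  2  3  4  5  6  7  8  9 10 11 12 13 14 15
a[i]:  13 10  9 14  8  1  4  2  5  3 11 15 12  7  6
inc:    1  1  1  2  1  1  2  2  3  3  4  5  5  4  4
dec:    6  5  4  4  3  1  2  1  2  1  3  4  3  2  1
Best peak at i=12 (value 15): inc=5, dec=4, length 5+4−1 = 8.

8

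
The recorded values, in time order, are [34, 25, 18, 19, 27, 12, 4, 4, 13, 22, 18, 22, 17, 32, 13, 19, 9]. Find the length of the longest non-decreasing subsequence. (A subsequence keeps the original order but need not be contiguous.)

6

Track the smallest tail for each achievable length (allowing ties):
34 → extends → [34]
25 → replaces 34 → [25]
18 → replaces 25 → [18]
19 → extends → [18, 19]
27 → extends → [18, 19, 27]
12 → replaces 18 → [12, 19, 27]
4 → replaces 12 → [4, 19, 27]
4 → replaces 19 → [4, 4, 27]
13 → replaces 27 → [4, 4, 13]
22 → extends → [4, 4, 13, 22]
18 → replaces 22 → [4, 4, 13, 18]
22 → extends → [4, 4, 13, 18, 22]
17 → replaces 18 → [4, 4, 13, 17, 22]
32 → extends → [4, 4, 13, 17, 22, 32]
13 → replaces 17 → [4, 4, 13, 13, 22, 32]
19 → replaces 22 → [4, 4, 13, 13, 19, 32]
9 → replaces 13 → [4, 4, 9, 13, 19, 32]
Six tails, so the longest non-decreasing subsequence has length 6 (e.g. 4, 4, 13, 22, 22, 32).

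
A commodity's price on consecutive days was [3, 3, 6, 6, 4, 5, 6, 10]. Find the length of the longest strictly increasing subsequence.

5

Track the smallest tail for each achievable length (strict):
3 → extends → [3]
3 → already a tail → [3]
6 → extends → [3, 6]
6 → already a tail → [3, 6]
4 → replaces 6 → [3, 4]
5 → extends → [3, 4, 5]
6 → extends → [3, 4, 5, 6]
10 → extends → [3, 4, 5, 6, 10]
Five tails, so the longest strictly increasing subsequence has length 5 (e.g. 3, 4, 5, 6, 10).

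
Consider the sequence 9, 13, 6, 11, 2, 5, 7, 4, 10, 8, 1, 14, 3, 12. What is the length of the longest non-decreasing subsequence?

5

Track the smallest tail for each achievable length (allowing ties):
9 → extends → [9]
13 → extends → [9, 13]
6 → replaces 9 → [6, 13]
11 → replaces 13 → [6, 11]
2 → replaces 6 → [2, 11]
5 → replaces 11 → [2, 5]
7 → extends → [2, 5, 7]
4 → replaces 5 → [2, 4, 7]
10 → extends → [2, 4, 7, 10]
8 → replaces 10 → [2, 4, 7, 8]
1 → replaces 2 → [1, 4, 7, 8]
14 → extends → [1, 4, 7, 8, 14]
3 → replaces 4 → [1, 3, 7, 8, 14]
12 → replaces 14 → [1, 3, 7, 8, 12]
Five tails, so the longest non-decreasing subsequence has length 5 (e.g. 2, 5, 7, 10, 14).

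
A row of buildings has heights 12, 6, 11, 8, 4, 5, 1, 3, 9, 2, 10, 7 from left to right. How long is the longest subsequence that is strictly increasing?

Let dp[i] be the length of the longest such subsequence ending at index i:
i:      1  2  3  4  5  6  7  8  9 10 11 12
a[i]:  12  6 11  8  4  5  1  3  9  2 10  7
dp:     1  1  2  2  1  2  1  2  3  2  4  3
Maximum dp value is 4.

4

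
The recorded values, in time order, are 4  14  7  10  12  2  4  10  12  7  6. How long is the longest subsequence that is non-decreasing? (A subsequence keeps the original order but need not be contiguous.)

5

Let dp[i] be the length of the longest such subsequence ending at index i:
i:      1  2  3  4  5  6  7  8  9 10 11
a[i]:   4 14  7 10 12  2  4 10 12  7  6
dp:     1  2  2  3  4  1  2  4  5  3  3
Maximum dp value is 5.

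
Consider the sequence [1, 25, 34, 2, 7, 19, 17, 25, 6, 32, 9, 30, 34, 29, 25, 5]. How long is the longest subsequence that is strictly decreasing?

6

Let dp[i] be the longest strictly decreasing subsequence ending at i:
i:      1  2  3  4  5  6  7  8  9 10 11 12 13 14 15 16
a[i]:   1 25 34  2  7 19 17 25  6 32  9 30 34 29 25  5
dp:     1  1  1  2  2  2  3  2  4  2  4  3  1  4  5  6
Maximum is 6.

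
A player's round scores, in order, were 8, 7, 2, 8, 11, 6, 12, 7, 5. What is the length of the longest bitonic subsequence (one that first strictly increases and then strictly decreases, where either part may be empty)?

6

inc[i] = longest strictly increasing subsequence ending at i; dec[i] = longest strictly decreasing subsequence starting at i:
i:      1  2  3  4  5  6  7  8  9
a[i]:   8  7  2  8 11  6 12  7  5
inc:    1  1  1  2  3  2  4  3  2
dec:    4  3  1  3  3  2  3  2  1
Best peak at i=7 (value 12): inc=4, dec=3, length 4+3−1 = 6.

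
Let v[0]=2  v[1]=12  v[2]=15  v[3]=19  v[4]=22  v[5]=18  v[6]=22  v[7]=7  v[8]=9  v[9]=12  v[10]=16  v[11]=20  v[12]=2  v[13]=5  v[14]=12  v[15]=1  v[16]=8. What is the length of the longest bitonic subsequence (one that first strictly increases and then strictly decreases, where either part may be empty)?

9

inc[i] = longest strictly increasing subsequence ending at i; dec[i] = longest strictly decreasing subsequence starting at i:
i:      0  1  2  3  4  5  6  7  8  9 10 11 12 13 14 15 16
v[i]:   2 12 15 19 22 18 22  7  9 12 16 20  2  5 12  1  8
inc:    1  2  3  4  5  4  5  2  3  4  5  6  1  2  4  1  3
dec:    2  4  4  5  5  4  4  3  3  3  3  3  2  2  2  1  1
Best peak at i=4 (value 22): inc=5, dec=5, length 5+5−1 = 9.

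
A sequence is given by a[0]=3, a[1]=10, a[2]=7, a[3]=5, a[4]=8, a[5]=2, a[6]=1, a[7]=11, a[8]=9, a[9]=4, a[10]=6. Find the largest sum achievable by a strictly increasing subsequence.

29

Let S[i] be the best sum of a strictly increasing subsequence ending at i:
i:      0  1  2  3  4  5  6  7  8  9 10
a[i]:   3 10  7  5  8  2  1 11  9  4  6
S:      3 13 10  8 18  2  1 29 27  7 14
Maximum is 29 (e.g. 3 + 7 + 8 + 11).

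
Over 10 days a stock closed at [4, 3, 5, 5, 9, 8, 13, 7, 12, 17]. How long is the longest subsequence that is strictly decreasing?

Negate each value so 'decreasing' becomes 'increasing', then run patience tails on the negated sequence:
-4 → extends → [-4]
-3 → extends → [-4, -3]
-5 → replaces -4 → [-5, -3]
-5 → already a tail → [-5, -3]
-9 → replaces -5 → [-9, -3]
-8 → replaces -3 → [-9, -8]
-13 → replaces -9 → [-13, -8]
-7 → extends → [-13, -8, -7]
-12 → replaces -8 → [-13, -12, -7]
-17 → replaces -13 → [-17, -12, -7]
Three tails, so the longest strictly decreasing subsequence of the original has length 3.

3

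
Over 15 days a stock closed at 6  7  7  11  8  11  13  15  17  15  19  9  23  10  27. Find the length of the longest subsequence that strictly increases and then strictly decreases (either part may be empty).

inc[i] = longest strictly increasing subsequence ending at i; dec[i] = longest strictly decreasing subsequence starting at i:
i:      1  2  3  4  5  6  7  8  9 10 11 12 13 14 15
a[i]:   6  7  7 11  8 11 13 15 17 15 19  9 23 10 27
inc:    1  2  2  3  3  4  5  6  7  6  8  4  9  5 10
dec:    1  1  1  2  1  2  2  2  3  2  2  1  2  1  1
Best peak at i=13 (value 23): inc=9, dec=2, length 9+2−1 = 10.

10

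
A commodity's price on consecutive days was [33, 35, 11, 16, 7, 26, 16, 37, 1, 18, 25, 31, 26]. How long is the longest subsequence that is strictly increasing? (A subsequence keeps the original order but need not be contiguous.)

Track the smallest tail for each achievable length (strict):
33 → extends → [33]
35 → extends → [33, 35]
11 → replaces 33 → [11, 35]
16 → replaces 35 → [11, 16]
7 → replaces 11 → [7, 16]
26 → extends → [7, 16, 26]
16 → already a tail → [7, 16, 26]
37 → extends → [7, 16, 26, 37]
1 → replaces 7 → [1, 16, 26, 37]
18 → replaces 26 → [1, 16, 18, 37]
25 → replaces 37 → [1, 16, 18, 25]
31 → extends → [1, 16, 18, 25, 31]
26 → replaces 31 → [1, 16, 18, 25, 26]
Five tails, so the longest strictly increasing subsequence has length 5 (e.g. 11, 16, 18, 25, 31).

5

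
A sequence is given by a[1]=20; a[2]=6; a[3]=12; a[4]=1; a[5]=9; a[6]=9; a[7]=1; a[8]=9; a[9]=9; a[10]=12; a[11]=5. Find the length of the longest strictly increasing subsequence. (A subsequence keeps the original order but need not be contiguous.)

3

Track the smallest tail for each achievable length (strict):
20 → extends → [20]
6 → replaces 20 → [6]
12 → extends → [6, 12]
1 → replaces 6 → [1, 12]
9 → replaces 12 → [1, 9]
9 → already a tail → [1, 9]
1 → already a tail → [1, 9]
9 → already a tail → [1, 9]
9 → already a tail → [1, 9]
12 → extends → [1, 9, 12]
5 → replaces 9 → [1, 5, 12]
Three tails, so the longest strictly increasing subsequence has length 3 (e.g. 6, 9, 12).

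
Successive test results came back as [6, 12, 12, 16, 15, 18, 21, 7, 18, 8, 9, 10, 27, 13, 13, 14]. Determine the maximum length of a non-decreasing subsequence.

Track the smallest tail for each achievable length (allowing ties):
6 → extends → [6]
12 → extends → [6, 12]
12 → extends → [6, 12, 12]
16 → extends → [6, 12, 12, 16]
15 → replaces 16 → [6, 12, 12, 15]
18 → extends → [6, 12, 12, 15, 18]
21 → extends → [6, 12, 12, 15, 18, 21]
7 → replaces 12 → [6, 7, 12, 15, 18, 21]
18 → replaces 21 → [6, 7, 12, 15, 18, 18]
8 → replaces 12 → [6, 7, 8, 15, 18, 18]
9 → replaces 15 → [6, 7, 8, 9, 18, 18]
10 → replaces 18 → [6, 7, 8, 9, 10, 18]
27 → extends → [6, 7, 8, 9, 10, 18, 27]
13 → replaces 18 → [6, 7, 8, 9, 10, 13, 27]
13 → replaces 27 → [6, 7, 8, 9, 10, 13, 13]
14 → extends → [6, 7, 8, 9, 10, 13, 13, 14]
Eight tails, so the longest non-decreasing subsequence has length 8 (e.g. 6, 7, 8, 9, 10, 13, 13, 14).

8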